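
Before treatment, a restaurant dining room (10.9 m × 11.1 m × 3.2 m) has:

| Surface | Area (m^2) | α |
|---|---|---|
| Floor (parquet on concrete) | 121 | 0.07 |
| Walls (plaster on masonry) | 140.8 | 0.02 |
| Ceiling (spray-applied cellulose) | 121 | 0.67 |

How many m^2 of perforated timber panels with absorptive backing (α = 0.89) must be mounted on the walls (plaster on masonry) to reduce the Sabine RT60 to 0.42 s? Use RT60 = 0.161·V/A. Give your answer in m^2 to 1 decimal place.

64.4

Equivalent absorption area: A₁ = 121·0.07 + 140.8·0.02 + 121·0.67 = 92.356 m^2.
V = 387.168 m³. Target absorption A₂ = 0.161 × 387.168 / 0.42 = 148.414 sabins.
ΔA needed = 148.414 − 92.356 = 56.058 sabins.
Each m^2 of panel replacing the walls (plaster on masonry) adds (0.89 − 0.02) = 0.87 sabins.
Area = ΔA/Δα = 56.058/0.87 = 64.4 m^2.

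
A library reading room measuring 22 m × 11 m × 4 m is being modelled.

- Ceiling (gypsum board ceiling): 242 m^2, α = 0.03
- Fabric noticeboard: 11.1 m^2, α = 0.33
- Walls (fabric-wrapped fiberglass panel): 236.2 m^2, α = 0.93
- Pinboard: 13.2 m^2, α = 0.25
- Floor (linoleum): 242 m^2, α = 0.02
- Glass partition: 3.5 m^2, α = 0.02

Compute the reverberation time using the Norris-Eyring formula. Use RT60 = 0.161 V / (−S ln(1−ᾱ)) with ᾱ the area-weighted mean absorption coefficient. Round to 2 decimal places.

0.54 sec

Total surface area S = 242 + 11.1 + 236.2 + 13.2 + 242 + 3.5 = 748.0 m^2.
Σ(Sᵢαᵢ) = 242·0.03 + 11.1·0.33 + 236.2·0.93 + 13.2·0.25 + 242·0.02 + 3.5·0.02 = 238.799.
ᾱ = 238.799 / 748.0 = 0.3193.
−S·ln(1−ᾱ) = −748.0 × ln(1 − 0.3193) = 287.706.
V = 22 × 11 × 4 = 968 m³.
RT60 = 0.161 × 968 / 287.706 = 0.54 s.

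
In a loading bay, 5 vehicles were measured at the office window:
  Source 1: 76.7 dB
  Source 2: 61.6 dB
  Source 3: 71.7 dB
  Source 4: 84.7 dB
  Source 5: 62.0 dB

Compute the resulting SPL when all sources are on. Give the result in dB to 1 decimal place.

Sum in the linear (power) domain: Σ 10^(Lᵢ/10) = 10^(76.7/10) + 10^(61.6/10) + 10^(71.7/10) + 10^(84.7/10) + 10^(62.0/10) = 3.597e+08.
Back to dB: 10·log₁₀ Σ = 85.6 dB.

85.6 dB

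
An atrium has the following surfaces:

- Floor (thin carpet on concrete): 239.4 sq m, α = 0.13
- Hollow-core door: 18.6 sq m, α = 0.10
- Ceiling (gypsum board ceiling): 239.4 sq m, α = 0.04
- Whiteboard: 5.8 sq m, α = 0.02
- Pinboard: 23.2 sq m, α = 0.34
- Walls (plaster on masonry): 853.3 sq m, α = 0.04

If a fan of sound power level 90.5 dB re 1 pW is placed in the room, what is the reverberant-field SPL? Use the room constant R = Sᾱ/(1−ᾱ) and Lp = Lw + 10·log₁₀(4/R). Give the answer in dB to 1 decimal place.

77.0 dB

Σ(Sᵢαᵢ) = 239.4×0.13 + 18.6×0.10 + 239.4×0.04 + 5.8×0.02 + 23.2×0.34 + 853.3×0.04 = 84.694; total area S = 1379.7 sq m.
ᾱ = 0.0614, so room constant R = A/(1−ᾱ) = 90.234 sq m.
Lp = 90.5 + 10·log₁₀(4/90.234) = 90.5 + (-13.53) = 77.0 dB.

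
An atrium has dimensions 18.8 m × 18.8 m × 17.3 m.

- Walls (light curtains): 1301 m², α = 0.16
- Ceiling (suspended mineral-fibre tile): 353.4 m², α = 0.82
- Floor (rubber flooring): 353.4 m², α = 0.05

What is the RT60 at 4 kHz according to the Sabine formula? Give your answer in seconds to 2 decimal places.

A = Σ Sᵢαᵢ = 1301×0.16 + 353.4×0.82 + 353.4×0.05 = 515.618 sabins.
Room volume: 6114.512 m³.
T = 0.161 V/A = 0.161·6114.512/515.618 = 1.91 s.

1.91 sec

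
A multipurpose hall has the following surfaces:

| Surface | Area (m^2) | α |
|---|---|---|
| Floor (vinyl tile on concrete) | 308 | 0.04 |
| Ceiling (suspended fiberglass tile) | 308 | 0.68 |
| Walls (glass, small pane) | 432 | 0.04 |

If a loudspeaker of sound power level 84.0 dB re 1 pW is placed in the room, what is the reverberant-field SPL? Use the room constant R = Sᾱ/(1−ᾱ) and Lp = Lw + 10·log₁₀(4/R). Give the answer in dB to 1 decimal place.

A = 239.040 sabins; S = 1048.0 m^2.
ᾱ = 0.2281, so room constant R = A/(1−ᾱ) = 309.677 m^2.
Lp = 84.0 + 10·log₁₀(4/309.677) = 84.0 + (-18.89) = 65.1 dB.

65.1 dB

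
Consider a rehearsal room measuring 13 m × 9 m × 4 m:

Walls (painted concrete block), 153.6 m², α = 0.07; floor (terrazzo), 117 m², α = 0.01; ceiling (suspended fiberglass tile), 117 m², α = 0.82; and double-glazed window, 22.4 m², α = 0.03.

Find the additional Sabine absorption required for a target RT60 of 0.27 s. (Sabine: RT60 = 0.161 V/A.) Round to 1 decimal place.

A₁ = Σ Sᵢαᵢ = 153.6×0.07 + 117×0.01 + 117×0.82 + 22.4×0.03 = 108.534 sabins.
For T = 0.27 s, need A₂ = 0.161·V/T = 0.161·468/0.27 = 279.067 sabins.
Additional absorption ΔA = 279.067 − 108.534 = 170.5 sabins.

170.5 sabins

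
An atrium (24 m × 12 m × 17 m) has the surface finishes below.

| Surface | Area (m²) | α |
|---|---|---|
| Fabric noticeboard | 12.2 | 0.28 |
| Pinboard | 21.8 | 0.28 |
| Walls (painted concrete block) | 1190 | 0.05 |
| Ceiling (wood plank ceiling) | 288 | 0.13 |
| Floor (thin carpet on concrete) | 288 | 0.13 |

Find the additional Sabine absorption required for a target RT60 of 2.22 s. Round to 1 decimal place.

211.2 sabins

Equivalent absorption area: A₁ = 12.2×0.28 + 21.8×0.28 + 1190×0.05 + 288×0.13 + 288×0.13 = 143.900 m².
V = 4896 m³. Required absorption A₂ = 0.161 × 4896 / 2.22 = 355.070 sabins.
Shortfall: 355.070 − 143.900 = 211.2 sabins.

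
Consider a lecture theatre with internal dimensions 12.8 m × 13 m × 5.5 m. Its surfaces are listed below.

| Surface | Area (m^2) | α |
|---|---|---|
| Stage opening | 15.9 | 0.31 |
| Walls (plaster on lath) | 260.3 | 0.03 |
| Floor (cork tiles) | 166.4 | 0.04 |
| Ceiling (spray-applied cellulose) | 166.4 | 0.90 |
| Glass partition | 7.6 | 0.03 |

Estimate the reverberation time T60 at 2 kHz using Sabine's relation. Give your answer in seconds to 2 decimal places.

0.87 s

Total absorption A = 15.9*0.31 + 260.3*0.03 + 166.4*0.04 + 166.4*0.90 + 7.6*0.03
  = 4.929 + 7.809 + 6.656 + 149.760 + 0.228 = 169.382 m^2 sabins.
Room volume: 915.2 m³.
RT60 = 0.161 · V / A = 0.161 × 915.2 / 169.382 = 0.87 s.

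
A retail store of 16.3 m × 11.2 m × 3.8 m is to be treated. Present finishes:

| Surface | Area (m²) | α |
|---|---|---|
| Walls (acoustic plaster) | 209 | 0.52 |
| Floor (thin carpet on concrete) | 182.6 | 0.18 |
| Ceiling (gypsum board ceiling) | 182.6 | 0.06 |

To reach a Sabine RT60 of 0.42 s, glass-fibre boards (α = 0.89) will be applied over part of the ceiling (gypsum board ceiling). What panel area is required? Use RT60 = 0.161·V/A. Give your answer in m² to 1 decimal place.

Summing Sᵢαᵢ: 108.680 + 32.868 + 10.956 → A₁ = 152.504 sabins.
Required A₂ = 0.161·693.728/0.42 = 265.929 sabins.
Absorption to add: 265.929 − 152.504 = 113.425 sabins.
Net gain per m²: Δα = 0.89 − 0.06 = 0.83.
Area = ΔA/Δα = 113.425/0.83 = 136.7 m².

136.7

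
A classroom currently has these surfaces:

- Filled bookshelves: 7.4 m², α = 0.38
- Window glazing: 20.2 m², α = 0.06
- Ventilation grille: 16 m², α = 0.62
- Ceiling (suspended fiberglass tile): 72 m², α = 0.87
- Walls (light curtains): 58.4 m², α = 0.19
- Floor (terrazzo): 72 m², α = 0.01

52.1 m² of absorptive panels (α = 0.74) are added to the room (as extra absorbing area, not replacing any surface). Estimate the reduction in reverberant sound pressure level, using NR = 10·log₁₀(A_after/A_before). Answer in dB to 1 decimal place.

Equivalent absorption area: A_before = 7.4×0.38 + 20.2×0.06 + 16×0.62 + 72×0.87 + 58.4×0.19 + 72×0.01 = 88.400 m².
Added absorption = 52.1 × 0.74 = 38.554 sabins.
A_after = 88.400 + 38.554 = 126.954 sabins.
Reduction = 10 log₁₀(A_after/A_before) = 10 log₁₀(1.4361) = 1.6 dB.

1.6 dB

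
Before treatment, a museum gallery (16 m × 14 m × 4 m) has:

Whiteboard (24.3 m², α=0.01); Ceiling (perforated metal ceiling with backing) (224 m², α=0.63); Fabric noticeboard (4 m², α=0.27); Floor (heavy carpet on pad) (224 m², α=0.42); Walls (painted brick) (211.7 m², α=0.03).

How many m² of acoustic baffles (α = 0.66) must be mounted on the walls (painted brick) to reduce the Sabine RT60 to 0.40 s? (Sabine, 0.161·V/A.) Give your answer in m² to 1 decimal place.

Summing Sᵢαᵢ: 0.243 + 141.120 + 1.080 + 94.080 + 6.351 → A₁ = 242.874 sabins.
Required A₂ = 0.161·896/0.40 = 360.640 sabins.
Absorption to add: 360.640 − 242.874 = 117.766 sabins.
Net gain per m²: Δα = 0.66 − 0.03 = 0.63.
Panel area = 117.766 / 0.63 = 186.9 m².

186.9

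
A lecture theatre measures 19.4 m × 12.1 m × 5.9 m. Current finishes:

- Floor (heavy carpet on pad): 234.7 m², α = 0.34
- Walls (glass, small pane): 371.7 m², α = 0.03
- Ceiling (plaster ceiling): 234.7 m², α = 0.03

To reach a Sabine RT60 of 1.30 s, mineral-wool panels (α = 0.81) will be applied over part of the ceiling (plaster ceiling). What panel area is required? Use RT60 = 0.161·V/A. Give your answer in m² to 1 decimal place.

94.3

Equivalent absorption area: A₁ = 234.7×0.34 + 371.7×0.03 + 234.7×0.03 = 97.990 m².
V = 1384.966 m³. Target absorption A₂ = 0.161 × 1384.966 / 1.30 = 171.523 sabins.
ΔA needed = 171.523 − 97.990 = 73.533 sabins.
Net gain per m²: Δα = 0.81 − 0.03 = 0.78.
Panel area = 73.533 / 0.78 = 94.3 m².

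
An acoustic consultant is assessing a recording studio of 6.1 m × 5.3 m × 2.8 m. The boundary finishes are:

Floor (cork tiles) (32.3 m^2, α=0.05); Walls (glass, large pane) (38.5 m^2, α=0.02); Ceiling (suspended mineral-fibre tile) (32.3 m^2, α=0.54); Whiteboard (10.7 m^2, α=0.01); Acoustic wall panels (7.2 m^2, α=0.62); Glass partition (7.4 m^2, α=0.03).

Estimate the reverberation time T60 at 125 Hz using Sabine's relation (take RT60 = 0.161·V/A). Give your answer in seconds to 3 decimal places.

Total absorption A = 32.3×0.05 + 38.5×0.02 + 32.3×0.54 + 10.7×0.01 + 7.2×0.62 + 7.4×0.03
  = 1.615 + 0.770 + 17.442 + 0.107 + 4.464 + 0.222 = 24.620 m^2 sabins.
Volume V = 6.1 × 5.3 × 2.8 = 90.524 m³.
RT60 = 0.161 · V / A = 0.161 × 90.524 / 24.620 = 0.592 s.

0.592 sec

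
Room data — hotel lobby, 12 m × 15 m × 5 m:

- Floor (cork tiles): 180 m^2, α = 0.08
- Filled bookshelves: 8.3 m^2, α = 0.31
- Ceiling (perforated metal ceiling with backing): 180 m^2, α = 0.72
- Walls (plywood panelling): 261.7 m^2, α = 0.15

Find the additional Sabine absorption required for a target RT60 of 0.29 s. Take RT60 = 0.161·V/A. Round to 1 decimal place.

313.8 sabins

A₁ = Σ Sᵢαᵢ = 180×0.08 + 8.3×0.31 + 180×0.72 + 261.7×0.15 = 185.828 sabins.
For T = 0.29 s, need A₂ = 0.161·V/T = 0.161·900/0.29 = 499.655 sabins.
Additional absorption ΔA = 499.655 − 185.828 = 313.8 sabins.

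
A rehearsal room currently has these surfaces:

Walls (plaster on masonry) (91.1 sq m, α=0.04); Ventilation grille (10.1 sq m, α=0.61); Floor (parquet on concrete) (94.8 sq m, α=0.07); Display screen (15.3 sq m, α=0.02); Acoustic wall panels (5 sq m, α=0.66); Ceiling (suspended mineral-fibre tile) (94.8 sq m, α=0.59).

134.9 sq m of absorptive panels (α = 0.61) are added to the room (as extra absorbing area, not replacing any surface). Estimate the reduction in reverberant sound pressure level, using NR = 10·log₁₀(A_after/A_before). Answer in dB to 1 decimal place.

3.2 dB

A_before = Σ Sᵢαᵢ = 91.1·0.04 + 10.1·0.61 + 94.8·0.07 + 15.3·0.02 + 5·0.66 + 94.8·0.59 = 75.979 sabins.
Treatment contributes 134.9·0.61 = 82.289 sabins.
A_after = 75.979 + 82.289 = 158.268 sabins.
Reduction = 10 log₁₀(A_after/A_before) = 10 log₁₀(2.0830) = 3.2 dB.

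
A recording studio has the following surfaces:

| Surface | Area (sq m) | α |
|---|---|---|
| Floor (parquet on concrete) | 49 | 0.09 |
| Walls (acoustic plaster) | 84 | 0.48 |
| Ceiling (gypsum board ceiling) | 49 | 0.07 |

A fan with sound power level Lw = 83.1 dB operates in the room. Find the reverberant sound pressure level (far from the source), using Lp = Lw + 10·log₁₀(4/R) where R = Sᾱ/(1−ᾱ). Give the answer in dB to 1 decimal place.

71.0 dB

Σ(Sᵢαᵢ) = 49×0.09 + 84×0.48 + 49×0.07 = 48.160; total area S = 182.0 sq m.
ᾱ = 0.2646, so room constant R = A/(1−ᾱ) = 65.488 sq m.
Lp = Lw + 10 log₁₀(4/R) = 83.1 -12.14 = 71.0 dB.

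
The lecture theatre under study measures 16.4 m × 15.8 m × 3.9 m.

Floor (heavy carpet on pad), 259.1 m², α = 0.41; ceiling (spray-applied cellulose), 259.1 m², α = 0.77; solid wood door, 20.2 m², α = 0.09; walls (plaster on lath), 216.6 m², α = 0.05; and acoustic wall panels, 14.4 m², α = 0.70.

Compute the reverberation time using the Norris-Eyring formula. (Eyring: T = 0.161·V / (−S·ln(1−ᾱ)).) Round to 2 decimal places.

Total surface area S = 259.1 + 259.1 + 20.2 + 216.6 + 14.4 = 769.4 m².
Σ(Sᵢαᵢ) = 259.1·0.41 + 259.1·0.77 + 20.2·0.09 + 216.6·0.05 + 14.4·0.70 = 328.466.
Mean coefficient ᾱ = A/S = 0.4269.
Eyring denominator: −S ln(1−ᾱ) = 428.321.
V = 16.4 × 15.8 × 3.9 = 1010.568 m³.
T = 0.161·V/[−S·ln(1−ᾱ)] = 0.161·1010.568/428.321 = 0.38 s.

0.38 s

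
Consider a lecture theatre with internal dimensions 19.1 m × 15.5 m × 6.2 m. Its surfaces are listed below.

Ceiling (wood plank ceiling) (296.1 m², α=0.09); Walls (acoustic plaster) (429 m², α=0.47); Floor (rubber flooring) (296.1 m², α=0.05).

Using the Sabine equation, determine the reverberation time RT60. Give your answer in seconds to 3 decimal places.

Summing Sᵢαᵢ: 26.649 + 201.630 + 14.805 → A = 243.084 sabins.
Volume V = 19.1 × 15.5 × 6.2 = 1835.51 m³.
Sabine: RT60 = 0.161 × 1835.51 / 243.084 = 1.216 s.

1.216 sec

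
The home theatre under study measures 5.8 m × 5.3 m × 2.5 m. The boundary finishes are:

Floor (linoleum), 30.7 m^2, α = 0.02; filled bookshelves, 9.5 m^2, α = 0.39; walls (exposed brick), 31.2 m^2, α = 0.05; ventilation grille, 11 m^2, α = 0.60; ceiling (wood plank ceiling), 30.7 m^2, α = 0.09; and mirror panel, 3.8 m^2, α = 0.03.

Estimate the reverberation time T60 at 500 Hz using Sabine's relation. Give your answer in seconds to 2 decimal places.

A = Σ Sᵢαᵢ = 30.7·0.02 + 9.5·0.39 + 31.2·0.05 + 11·0.60 + 30.7·0.09 + 3.8·0.03 = 15.356 sabins.
Volume V = 5.8 × 5.3 × 2.5 = 76.85 m³.
RT60 = 0.161 · V / A = 0.161 × 76.85 / 15.356 = 0.81 s.

0.81 seconds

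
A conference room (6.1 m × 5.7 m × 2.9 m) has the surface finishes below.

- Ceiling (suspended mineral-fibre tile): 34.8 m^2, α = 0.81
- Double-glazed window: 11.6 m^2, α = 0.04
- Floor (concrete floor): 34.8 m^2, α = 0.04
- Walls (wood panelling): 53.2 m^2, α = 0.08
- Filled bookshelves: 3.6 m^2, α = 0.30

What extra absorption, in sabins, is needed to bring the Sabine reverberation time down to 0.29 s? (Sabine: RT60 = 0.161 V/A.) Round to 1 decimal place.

A₁ = Σ Sᵢαᵢ = 34.8·0.81 + 11.6·0.04 + 34.8·0.04 + 53.2·0.08 + 3.6·0.30 = 35.380 sabins.
Target A₂ = 0.161·100.833/0.29 = 55.980 sabins (V = 100.833 m³).
Shortfall: 55.980 − 35.380 = 20.6 sabins.

20.6 sabins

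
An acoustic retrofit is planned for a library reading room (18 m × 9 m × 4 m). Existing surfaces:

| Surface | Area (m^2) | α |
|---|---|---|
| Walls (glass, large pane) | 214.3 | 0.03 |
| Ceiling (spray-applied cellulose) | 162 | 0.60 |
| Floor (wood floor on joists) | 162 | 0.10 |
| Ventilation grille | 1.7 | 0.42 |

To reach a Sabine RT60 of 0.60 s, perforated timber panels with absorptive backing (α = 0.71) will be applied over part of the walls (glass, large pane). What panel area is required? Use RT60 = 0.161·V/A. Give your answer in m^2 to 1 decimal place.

Summing Sᵢαᵢ: 6.429 + 97.200 + 16.200 + 0.714 → A₁ = 120.543 sabins.
Required A₂ = 0.161·648/0.60 = 173.880 sabins.
Absorption to add: 173.880 − 120.543 = 53.337 sabins.
Net gain per m^2: Δα = 0.71 − 0.03 = 0.68.
Area = ΔA/Δα = 53.337/0.68 = 78.4 m^2.

78.4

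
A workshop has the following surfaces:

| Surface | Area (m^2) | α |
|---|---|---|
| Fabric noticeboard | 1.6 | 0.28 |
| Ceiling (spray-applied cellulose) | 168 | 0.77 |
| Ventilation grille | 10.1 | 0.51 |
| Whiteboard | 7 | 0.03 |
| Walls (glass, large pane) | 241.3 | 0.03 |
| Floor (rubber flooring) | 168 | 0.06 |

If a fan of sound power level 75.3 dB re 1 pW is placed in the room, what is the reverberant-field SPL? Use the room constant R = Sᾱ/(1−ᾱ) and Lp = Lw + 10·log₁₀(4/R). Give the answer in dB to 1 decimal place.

Σ(Sᵢαᵢ) = 1.6·0.28 + 168·0.77 + 10.1·0.51 + 7·0.03 + 241.3·0.03 + 168·0.06 = 152.488; total area S = 596.0 m^2.
ᾱ = 152.488/596.0 = 0.2559; R = Sᾱ/(1−ᾱ) = 152.488/(1−0.2559) = 204.929 m^2.
Lp = 75.3 + 10·log₁₀(4/204.929) = 75.3 + (-17.10) = 58.2 dB.

58.2 dB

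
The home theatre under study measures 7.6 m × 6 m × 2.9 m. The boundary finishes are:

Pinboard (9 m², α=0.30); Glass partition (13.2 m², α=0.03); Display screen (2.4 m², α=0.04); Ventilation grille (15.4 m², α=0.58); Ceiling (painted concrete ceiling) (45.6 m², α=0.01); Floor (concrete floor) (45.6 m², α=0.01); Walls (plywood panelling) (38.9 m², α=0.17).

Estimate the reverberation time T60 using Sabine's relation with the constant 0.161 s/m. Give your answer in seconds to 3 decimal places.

Summing Sᵢαᵢ: 2.700 + 0.396 + 0.096 + 8.932 + 0.456 + 0.456 + 6.613 → A = 19.649 sabins.
Volume V = 7.6 × 6 × 2.9 = 132.24 m³.
Sabine: RT60 = 0.161 × 132.24 / 19.649 = 1.084 s.

1.084 sec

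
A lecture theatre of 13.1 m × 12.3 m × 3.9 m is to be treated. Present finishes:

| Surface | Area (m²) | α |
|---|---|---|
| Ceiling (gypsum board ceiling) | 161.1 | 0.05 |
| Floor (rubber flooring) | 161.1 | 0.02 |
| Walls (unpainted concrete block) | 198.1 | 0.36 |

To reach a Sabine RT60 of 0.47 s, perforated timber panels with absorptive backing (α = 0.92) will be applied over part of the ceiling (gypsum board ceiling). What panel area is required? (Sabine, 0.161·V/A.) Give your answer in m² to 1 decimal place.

152.5

Summing Sᵢαᵢ: 8.055 + 3.222 + 71.316 → A₁ = 82.593 sabins.
V = 628.407 m³. Target absorption A₂ = 0.161 × 628.407 / 0.47 = 215.263 sabins.
ΔA needed = 215.263 − 82.593 = 132.670 sabins.
Net gain per m²: Δα = 0.92 − 0.05 = 0.87.
Panel area = 132.670 / 0.87 = 152.5 m².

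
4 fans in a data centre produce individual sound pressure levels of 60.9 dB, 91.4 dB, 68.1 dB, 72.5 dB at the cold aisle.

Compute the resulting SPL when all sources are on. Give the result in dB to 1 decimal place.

91.5 dB

Σ 10^(Lᵢ/10) = 1.406e+09.
L_total = 10·log₁₀(1.406e+09) = 91.5 dB.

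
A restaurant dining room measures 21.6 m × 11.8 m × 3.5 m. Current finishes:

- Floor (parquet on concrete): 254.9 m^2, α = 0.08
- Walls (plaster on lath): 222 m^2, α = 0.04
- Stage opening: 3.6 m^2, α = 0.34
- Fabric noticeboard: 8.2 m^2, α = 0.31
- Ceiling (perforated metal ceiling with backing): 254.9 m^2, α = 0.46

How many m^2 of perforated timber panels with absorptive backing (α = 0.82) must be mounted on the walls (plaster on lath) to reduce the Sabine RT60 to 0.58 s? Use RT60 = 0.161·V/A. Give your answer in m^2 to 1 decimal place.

124.8

A₁ = Σ Sᵢαᵢ = 254.9×0.08 + 222×0.04 + 3.6×0.34 + 8.2×0.31 + 254.9×0.46 = 150.292 sabins.
V = 892.08 m³. Target absorption A₂ = 0.161 × 892.08 / 0.58 = 247.629 sabins.
ΔA needed = 247.629 − 150.292 = 97.337 sabins.
Net gain per m^2: Δα = 0.82 − 0.04 = 0.78.
Panel area = 97.337 / 0.78 = 124.8 m^2.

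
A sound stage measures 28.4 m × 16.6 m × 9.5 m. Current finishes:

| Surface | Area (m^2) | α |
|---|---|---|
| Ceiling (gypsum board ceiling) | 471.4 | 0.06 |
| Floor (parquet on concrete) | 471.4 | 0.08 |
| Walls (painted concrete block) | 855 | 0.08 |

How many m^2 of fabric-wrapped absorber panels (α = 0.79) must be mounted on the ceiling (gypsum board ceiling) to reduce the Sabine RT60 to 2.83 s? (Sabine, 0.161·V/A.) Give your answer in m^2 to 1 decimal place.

164.9

A₁ = Σ Sᵢαᵢ = 471.4·0.06 + 471.4·0.08 + 855·0.08 = 134.396 sabins.
Required A₂ = 0.161·4478.68/2.83 = 254.794 sabins.
ΔA needed = 254.794 − 134.396 = 120.398 sabins.
Each m^2 of panel replacing the ceiling (gypsum board ceiling) adds (0.79 − 0.06) = 0.73 sabins.
Panel area = 120.398 / 0.73 = 164.9 m^2.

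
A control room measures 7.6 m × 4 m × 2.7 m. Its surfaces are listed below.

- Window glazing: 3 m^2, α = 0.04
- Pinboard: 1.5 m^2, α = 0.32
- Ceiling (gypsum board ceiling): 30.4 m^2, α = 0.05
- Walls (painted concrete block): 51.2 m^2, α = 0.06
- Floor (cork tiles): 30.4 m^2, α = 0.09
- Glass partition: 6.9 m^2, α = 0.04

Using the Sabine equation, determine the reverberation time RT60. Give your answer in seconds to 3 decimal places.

1.611 s

Equivalent absorption area: A = 3*0.04 + 1.5*0.32 + 30.4*0.05 + 51.2*0.06 + 30.4*0.09 + 6.9*0.04 = 8.204 m^2.
Volume V = 7.6 × 4 × 2.7 = 82.08 m³.
T = 0.161 V/A = 0.161·82.08/8.204 = 1.611 s.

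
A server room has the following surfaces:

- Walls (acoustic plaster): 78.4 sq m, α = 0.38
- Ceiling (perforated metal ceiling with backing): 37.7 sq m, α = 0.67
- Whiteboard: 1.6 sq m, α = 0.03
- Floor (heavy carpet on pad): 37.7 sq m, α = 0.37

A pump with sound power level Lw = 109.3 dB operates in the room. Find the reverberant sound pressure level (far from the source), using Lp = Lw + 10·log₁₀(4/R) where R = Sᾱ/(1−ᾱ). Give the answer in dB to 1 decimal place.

Σ(Sᵢαᵢ) = 78.4·0.38 + 37.7·0.67 + 1.6·0.03 + 37.7·0.37 = 69.048; total area S = 155.4 sq m.
ᾱ = 69.048/155.4 = 0.4443; R = Sᾱ/(1−ᾱ) = 69.048/(1−0.4443) = 124.254 sq m.
Lp = Lw + 10 log₁₀(4/R) = 109.3 -14.92 = 94.4 dB.

94.4 dB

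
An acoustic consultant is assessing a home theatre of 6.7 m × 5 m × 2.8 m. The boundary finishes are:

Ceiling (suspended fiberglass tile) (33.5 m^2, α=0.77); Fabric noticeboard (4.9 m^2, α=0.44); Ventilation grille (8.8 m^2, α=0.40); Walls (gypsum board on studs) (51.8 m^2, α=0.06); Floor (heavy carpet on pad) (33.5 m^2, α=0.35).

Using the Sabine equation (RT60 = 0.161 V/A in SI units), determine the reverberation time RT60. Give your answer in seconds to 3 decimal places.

Summing Sᵢαᵢ: 25.795 + 2.156 + 3.520 + 3.108 + 11.725 → A = 46.304 sabins.
Room volume: 93.8 m³.
RT60 = 0.161 · V / A = 0.161 × 93.8 / 46.304 = 0.326 s.

0.326 s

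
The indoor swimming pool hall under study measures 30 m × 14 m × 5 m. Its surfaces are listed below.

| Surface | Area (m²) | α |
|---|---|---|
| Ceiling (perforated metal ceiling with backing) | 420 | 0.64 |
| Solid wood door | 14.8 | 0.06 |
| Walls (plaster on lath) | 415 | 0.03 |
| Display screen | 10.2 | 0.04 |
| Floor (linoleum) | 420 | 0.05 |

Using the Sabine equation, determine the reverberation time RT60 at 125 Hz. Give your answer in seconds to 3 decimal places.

Summing Sᵢαᵢ: 268.800 + 0.888 + 12.450 + 0.408 + 21.000 → A = 303.546 sabins.
V = 30·14·5 = 2100 m³.
Sabine: RT60 = 0.161 × 2100 / 303.546 = 1.114 s.

1.114 seconds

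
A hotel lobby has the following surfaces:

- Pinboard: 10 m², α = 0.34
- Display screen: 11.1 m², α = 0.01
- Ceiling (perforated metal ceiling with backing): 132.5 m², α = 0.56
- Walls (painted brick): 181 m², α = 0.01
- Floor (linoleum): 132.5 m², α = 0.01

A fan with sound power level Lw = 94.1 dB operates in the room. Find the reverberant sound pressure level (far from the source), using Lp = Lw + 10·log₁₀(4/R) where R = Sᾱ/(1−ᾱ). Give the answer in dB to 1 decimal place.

80.2 dB

Σ(Sᵢαᵢ) = 10×0.34 + 11.1×0.01 + 132.5×0.56 + 181×0.01 + 132.5×0.01 = 80.846; total area S = 467.1 m².
ᾱ = 0.1731, so room constant R = A/(1−ᾱ) = 97.770 m².
Lp = 94.1 + 10·log₁₀(4/97.770) = 94.1 + (-13.88) = 80.2 dB.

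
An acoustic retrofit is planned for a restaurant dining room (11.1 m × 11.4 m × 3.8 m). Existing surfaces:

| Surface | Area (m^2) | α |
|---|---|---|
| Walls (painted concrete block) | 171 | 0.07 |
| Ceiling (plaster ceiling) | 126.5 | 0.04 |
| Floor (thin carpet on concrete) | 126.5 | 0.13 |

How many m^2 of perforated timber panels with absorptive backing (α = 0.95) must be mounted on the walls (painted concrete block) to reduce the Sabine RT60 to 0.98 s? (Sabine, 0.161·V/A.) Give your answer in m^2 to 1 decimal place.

A₁ = Σ Sᵢαᵢ = 171×0.07 + 126.5×0.04 + 126.5×0.13 = 33.475 sabins.
Required A₂ = 0.161·480.852/0.98 = 78.997 sabins.
ΔA needed = 78.997 − 33.475 = 45.522 sabins.
Each m^2 of panel replacing the walls (painted concrete block) adds (0.95 − 0.07) = 0.88 sabins.
Panel area = 45.522 / 0.88 = 51.7 m^2.

51.7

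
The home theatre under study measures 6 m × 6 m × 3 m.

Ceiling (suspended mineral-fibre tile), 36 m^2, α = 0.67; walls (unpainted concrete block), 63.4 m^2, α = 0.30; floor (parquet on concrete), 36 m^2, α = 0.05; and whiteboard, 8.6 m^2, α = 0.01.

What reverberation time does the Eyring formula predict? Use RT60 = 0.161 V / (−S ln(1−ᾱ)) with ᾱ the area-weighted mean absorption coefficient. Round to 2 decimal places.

Total surface area S = 36 + 63.4 + 36 + 8.6 = 144.0 m^2.
Absorption A = 36×0.67 + 63.4×0.30 + 36×0.05 + 8.6×0.01 = 45.026 sabins.
Mean coefficient ᾱ = A/S = 0.3127.
Eyring denominator: −S ln(1−ᾱ) = 53.998.
V = 6 × 6 × 3 = 108 m³.
T = 0.161·V/[−S·ln(1−ᾱ)] = 0.161·108/53.998 = 0.32 s.

0.32 s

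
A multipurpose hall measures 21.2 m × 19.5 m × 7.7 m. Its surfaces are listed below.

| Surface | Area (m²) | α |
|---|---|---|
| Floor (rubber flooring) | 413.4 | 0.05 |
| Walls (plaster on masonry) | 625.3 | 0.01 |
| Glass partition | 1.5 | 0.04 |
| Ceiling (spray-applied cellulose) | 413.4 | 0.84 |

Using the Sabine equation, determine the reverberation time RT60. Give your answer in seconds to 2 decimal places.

1.37 s

Equivalent absorption area: A = 413.4·0.05 + 625.3·0.01 + 1.5·0.04 + 413.4·0.84 = 374.239 m².
Volume V = 21.2 × 19.5 × 7.7 = 3183.18 m³.
Sabine: RT60 = 0.161 × 3183.18 / 374.239 = 1.37 s.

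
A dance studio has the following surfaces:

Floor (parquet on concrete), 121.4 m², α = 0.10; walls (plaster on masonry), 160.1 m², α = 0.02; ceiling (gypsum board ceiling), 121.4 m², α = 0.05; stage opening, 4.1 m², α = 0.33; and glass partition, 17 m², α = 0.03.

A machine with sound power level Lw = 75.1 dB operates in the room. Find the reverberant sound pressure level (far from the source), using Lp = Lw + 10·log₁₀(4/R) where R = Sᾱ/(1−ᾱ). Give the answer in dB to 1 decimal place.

67.2 dB

A = 23.275 sabins; S = 424.0 m².
ᾱ = 0.0549, so room constant R = A/(1−ᾱ) = 24.627 m².
Lp = Lw + 10 log₁₀(4/R) = 75.1 -7.89 = 67.2 dB.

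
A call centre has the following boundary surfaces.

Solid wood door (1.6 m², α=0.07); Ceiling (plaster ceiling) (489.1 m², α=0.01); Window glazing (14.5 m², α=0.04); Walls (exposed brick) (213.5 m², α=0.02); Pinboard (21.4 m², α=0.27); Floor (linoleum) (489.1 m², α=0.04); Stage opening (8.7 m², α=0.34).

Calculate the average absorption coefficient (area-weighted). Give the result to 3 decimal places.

0.031

S = Σ Sᵢ = 1.6 + 489.1 + 14.5 + 213.5 + 21.4 + 489.1 + 8.7 = 1237.9 m².
Weighted sum Σ Sα = 38.153.
ᾱ = 38.153 / 1237.9 = 0.031.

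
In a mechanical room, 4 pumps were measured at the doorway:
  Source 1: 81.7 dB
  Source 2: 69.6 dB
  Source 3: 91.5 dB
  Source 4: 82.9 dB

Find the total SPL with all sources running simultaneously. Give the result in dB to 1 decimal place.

Converting to relative power and adding: 10^(81.7/10) + 10^(69.6/10) + 10^(91.5/10) + 10^(82.9/10) = 1.765e+09.
Back to dB: 10·log₁₀ Σ = 92.5 dB.

92.5 dB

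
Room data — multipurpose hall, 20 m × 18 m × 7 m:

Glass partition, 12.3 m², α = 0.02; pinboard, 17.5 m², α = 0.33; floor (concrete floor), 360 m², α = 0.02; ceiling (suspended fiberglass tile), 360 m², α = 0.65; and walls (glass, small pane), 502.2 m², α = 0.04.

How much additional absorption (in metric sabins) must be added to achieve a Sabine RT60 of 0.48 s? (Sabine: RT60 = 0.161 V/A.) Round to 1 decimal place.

Summing Sᵢαᵢ: 0.246 + 5.775 + 7.200 + 234.000 + 20.088 → A₁ = 267.309 sabins.
For T = 0.48 s, need A₂ = 0.161·V/T = 0.161·2520/0.48 = 845.250 sabins.
Additional absorption ΔA = 845.250 − 267.309 = 577.9 sabins.

577.9 sabins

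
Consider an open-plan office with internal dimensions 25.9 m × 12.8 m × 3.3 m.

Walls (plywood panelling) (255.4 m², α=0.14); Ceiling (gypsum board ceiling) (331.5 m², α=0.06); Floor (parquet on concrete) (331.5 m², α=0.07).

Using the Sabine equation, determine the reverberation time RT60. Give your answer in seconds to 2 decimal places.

2.23 seconds

Summing Sᵢαᵢ: 35.756 + 19.890 + 23.205 → A = 78.851 sabins.
Volume V = 25.9 × 12.8 × 3.3 = 1094.016 m³.
RT60 = 0.161 · V / A = 0.161 × 1094.016 / 78.851 = 2.23 s.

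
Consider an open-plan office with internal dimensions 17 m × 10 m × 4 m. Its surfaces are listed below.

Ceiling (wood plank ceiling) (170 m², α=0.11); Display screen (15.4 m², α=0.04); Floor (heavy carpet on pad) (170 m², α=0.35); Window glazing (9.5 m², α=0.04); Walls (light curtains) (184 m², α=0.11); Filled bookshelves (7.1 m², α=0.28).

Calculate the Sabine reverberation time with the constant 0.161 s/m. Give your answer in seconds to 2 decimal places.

A = Σ Sᵢαᵢ = 170*0.11 + 15.4*0.04 + 170*0.35 + 9.5*0.04 + 184*0.11 + 7.1*0.28 = 101.424 sabins.
V = 17·10·4 = 680 m³.
T = 0.161 V/A = 0.161·680/101.424 = 1.08 s.

1.08 s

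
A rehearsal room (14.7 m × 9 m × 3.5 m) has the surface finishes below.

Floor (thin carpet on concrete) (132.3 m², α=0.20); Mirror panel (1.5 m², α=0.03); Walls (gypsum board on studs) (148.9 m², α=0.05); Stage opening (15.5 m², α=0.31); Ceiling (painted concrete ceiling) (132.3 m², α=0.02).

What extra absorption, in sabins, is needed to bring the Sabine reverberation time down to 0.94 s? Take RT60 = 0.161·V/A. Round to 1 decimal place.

Total absorption A₁ = 132.3×0.20 + 1.5×0.03 + 148.9×0.05 + 15.5×0.31 + 132.3×0.02
  = 26.460 + 0.045 + 7.445 + 4.805 + 2.646 = 41.401 m² sabins.
V = 463.05 m³. Required absorption A₂ = 0.161 × 463.05 / 0.94 = 79.310 sabins.
ΔA = A₂ − A₁ = 79.310 − 41.401 = 37.9 sabins.

37.9 sabins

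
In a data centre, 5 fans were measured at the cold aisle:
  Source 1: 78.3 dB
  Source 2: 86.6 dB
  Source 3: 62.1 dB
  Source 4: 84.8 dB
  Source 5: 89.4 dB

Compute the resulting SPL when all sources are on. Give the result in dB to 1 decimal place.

92.3 dB

Sum in the linear (power) domain: Σ 10^(Lᵢ/10) = 10^(78.3/10) + 10^(86.6/10) + 10^(62.1/10) + 10^(84.8/10) + 10^(89.4/10) = 1.699e+09.
L_total = 10·log₁₀(1.699e+09) = 92.3 dB.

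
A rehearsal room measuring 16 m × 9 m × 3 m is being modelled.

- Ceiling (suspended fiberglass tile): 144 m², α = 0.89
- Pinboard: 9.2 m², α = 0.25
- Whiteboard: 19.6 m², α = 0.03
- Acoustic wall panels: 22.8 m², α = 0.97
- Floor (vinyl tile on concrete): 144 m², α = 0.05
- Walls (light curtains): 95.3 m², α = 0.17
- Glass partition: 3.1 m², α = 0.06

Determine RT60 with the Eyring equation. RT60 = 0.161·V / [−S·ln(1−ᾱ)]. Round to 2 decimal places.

S = Σ Sᵢ = 438.0 m².
Σ(Sᵢαᵢ) = 144·0.89 + 9.2·0.25 + 19.6·0.03 + 22.8·0.97 + 144·0.05 + 95.3·0.17 + 3.1·0.06 = 176.751.
ᾱ = 176.751 / 438.0 = 0.4035.
−S·ln(1−ᾱ) = −438.0 × ln(1 − 0.4035) = 226.304.
V = 16 × 9 × 3 = 432 m³.
T = 0.161·V/[−S·ln(1−ᾱ)] = 0.161·432/226.304 = 0.31 s.

0.31 s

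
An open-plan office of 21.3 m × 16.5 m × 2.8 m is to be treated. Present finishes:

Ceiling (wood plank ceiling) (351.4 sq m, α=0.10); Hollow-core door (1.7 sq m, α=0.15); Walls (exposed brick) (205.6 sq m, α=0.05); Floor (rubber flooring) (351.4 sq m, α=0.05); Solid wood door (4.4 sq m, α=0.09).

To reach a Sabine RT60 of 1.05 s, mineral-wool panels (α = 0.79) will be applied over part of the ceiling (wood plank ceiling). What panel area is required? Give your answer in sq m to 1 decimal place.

126.4

Summing Sᵢαᵢ: 35.140 + 0.255 + 10.280 + 17.570 + 0.396 → A₁ = 63.641 sabins.
Required A₂ = 0.161·984.06/1.05 = 150.889 sabins.
ΔA needed = 150.889 − 63.641 = 87.248 sabins.
Net gain per sq m: Δα = 0.79 − 0.10 = 0.69.
Area = ΔA/Δα = 87.248/0.69 = 126.4 sq m.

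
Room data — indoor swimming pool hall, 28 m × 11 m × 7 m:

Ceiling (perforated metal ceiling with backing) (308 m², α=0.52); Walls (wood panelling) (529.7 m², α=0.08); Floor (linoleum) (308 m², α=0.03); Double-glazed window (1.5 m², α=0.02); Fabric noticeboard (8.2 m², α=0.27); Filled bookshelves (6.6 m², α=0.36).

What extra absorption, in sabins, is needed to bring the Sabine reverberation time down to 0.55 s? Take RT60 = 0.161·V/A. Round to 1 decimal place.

414.7 sabins

Summing Sᵢαᵢ: 160.160 + 42.376 + 9.240 + 0.030 + 2.214 + 2.376 → A₁ = 216.396 sabins.
For T = 0.55 s, need A₂ = 0.161·V/T = 0.161·2156/0.55 = 631.120 sabins.
Shortfall: 631.120 − 216.396 = 414.7 sabins.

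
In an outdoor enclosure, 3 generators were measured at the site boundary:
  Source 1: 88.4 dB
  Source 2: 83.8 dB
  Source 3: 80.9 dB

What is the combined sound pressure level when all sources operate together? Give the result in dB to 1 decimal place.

Sum in the linear (power) domain: Σ 10^(Lᵢ/10) = 10^(88.4/10) + 10^(83.8/10) + 10^(80.9/10) = 1.055e+09.
Combined level = 10 log₁₀(1.055e+09) = 90.2 dB.

90.2 dB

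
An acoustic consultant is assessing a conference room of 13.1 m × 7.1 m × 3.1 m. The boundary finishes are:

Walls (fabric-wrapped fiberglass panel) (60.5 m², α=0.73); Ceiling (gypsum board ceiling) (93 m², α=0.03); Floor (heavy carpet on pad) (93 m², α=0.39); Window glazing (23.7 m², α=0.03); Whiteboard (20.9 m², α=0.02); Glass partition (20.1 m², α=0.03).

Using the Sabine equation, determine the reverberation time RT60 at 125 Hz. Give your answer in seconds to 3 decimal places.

0.546 sec

Equivalent absorption area: A = 60.5×0.73 + 93×0.03 + 93×0.39 + 23.7×0.03 + 20.9×0.02 + 20.1×0.03 = 84.957 m².
Volume V = 13.1 × 7.1 × 3.1 = 288.331 m³.
T = 0.161 V/A = 0.161·288.331/84.957 = 0.546 s.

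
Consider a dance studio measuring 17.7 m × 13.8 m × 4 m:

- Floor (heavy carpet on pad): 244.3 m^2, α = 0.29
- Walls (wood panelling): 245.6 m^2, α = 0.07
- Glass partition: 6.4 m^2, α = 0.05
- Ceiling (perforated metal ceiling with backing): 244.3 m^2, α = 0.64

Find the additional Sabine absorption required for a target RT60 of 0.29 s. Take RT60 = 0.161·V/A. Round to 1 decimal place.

Equivalent absorption area: A₁ = 244.3*0.29 + 245.6*0.07 + 6.4*0.05 + 244.3*0.64 = 244.711 m^2.
For T = 0.29 s, need A₂ = 0.161·V/T = 0.161·977.04/0.29 = 542.426 sabins.
ΔA = A₂ − A₁ = 542.426 − 244.711 = 297.7 sabins.

297.7 sabins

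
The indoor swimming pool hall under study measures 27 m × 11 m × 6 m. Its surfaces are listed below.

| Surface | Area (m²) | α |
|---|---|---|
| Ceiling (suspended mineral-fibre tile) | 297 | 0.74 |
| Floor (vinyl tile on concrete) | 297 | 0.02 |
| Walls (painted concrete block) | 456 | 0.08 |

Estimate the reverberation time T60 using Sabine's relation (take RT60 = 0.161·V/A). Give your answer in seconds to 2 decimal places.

Equivalent absorption area: A = 297·0.74 + 297·0.02 + 456·0.08 = 262.200 m².
Volume V = 27 × 11 × 6 = 1782 m³.
T = 0.161 V/A = 0.161·1782/262.200 = 1.09 s.

1.09 s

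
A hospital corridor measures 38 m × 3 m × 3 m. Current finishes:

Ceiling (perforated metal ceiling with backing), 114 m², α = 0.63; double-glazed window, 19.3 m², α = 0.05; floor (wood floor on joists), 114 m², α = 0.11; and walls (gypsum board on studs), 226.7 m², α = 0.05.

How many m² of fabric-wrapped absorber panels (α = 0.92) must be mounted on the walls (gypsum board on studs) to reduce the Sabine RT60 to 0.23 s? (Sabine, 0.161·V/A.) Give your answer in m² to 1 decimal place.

164.1

A₁ = Σ Sᵢαᵢ = 114×0.63 + 19.3×0.05 + 114×0.11 + 226.7×0.05 = 96.660 sabins.
V = 342 m³. Target absorption A₂ = 0.161 × 342 / 0.23 = 239.400 sabins.
ΔA needed = 239.400 − 96.660 = 142.740 sabins.
Each m² of panel replacing the walls (gypsum board on studs) adds (0.92 − 0.05) = 0.87 sabins.
Panel area = 142.740 / 0.87 = 164.1 m².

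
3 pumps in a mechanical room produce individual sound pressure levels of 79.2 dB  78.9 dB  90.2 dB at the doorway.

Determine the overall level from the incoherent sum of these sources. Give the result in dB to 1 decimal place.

90.8 dB

Converting to relative power and adding: 10^(79.2/10) + 10^(78.9/10) + 10^(90.2/10) = 1.208e+09.
Combined level = 10 log₁₀(1.208e+09) = 90.8 dB.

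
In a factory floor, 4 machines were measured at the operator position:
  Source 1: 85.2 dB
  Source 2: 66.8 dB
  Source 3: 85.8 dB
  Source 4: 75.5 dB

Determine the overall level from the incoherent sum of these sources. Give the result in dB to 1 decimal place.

88.8 dB

Σ 10^(Lᵢ/10) = 7.516e+08.
L_total = 10·log₁₀(7.516e+08) = 88.8 dB.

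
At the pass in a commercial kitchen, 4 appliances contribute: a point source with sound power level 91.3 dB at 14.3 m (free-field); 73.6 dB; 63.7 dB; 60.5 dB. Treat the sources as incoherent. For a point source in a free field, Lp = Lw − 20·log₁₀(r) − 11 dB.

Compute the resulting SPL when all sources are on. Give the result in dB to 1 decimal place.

Source at 14.3 m: Lp = 91.3 − 20·log₁₀(14.3) − 11 = 57.2 dB.
Sum in the linear (power) domain: Σ 10^(Lᵢ/10) = 10^(57.2/10) + 10^(73.6/10) + 10^(63.7/10) + 10^(60.5/10) = 2.69e+07.
Combined level = 10 log₁₀(2.69e+07) = 74.3 dB.

74.3 dB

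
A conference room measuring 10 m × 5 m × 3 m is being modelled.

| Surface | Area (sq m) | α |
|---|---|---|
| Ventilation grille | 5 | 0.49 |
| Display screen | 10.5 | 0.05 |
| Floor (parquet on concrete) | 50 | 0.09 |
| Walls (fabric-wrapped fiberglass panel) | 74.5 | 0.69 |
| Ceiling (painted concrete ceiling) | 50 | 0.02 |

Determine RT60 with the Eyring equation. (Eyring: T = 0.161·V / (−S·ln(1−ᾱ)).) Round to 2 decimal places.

Total surface area S = 5 + 10.5 + 50 + 74.5 + 50 = 190.0 sq m.
Absorption A = 5×0.49 + 10.5×0.05 + 50×0.09 + 74.5×0.69 + 50×0.02 = 59.880 sabins.
Mean coefficient ᾱ = A/S = 0.3152.
Eyring denominator: −S ln(1−ᾱ) = 71.939.
V = 10 × 5 × 3 = 150 m³.
RT60 = 0.161 × 150 / 71.939 = 0.34 s.

0.34 s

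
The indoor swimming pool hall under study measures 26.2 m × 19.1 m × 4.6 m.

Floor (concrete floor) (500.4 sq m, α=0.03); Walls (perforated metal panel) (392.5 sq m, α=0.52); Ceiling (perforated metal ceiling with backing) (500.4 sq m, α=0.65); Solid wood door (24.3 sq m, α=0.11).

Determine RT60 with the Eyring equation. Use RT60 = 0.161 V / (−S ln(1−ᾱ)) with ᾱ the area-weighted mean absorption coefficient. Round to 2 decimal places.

S = Σ Sᵢ = 1417.6 sq m.
Σ(Sᵢαᵢ) = 500.4·0.03 + 392.5·0.52 + 500.4·0.65 + 24.3·0.11 = 547.045.
Mean coefficient ᾱ = A/S = 0.3859.
Eyring denominator: −S ln(1−ᾱ) = 691.218.
V = 26.2 × 19.1 × 4.6 = 2301.932 m³.
RT60 = 0.161 × 2301.932 / 691.218 = 0.54 s.

0.54 sec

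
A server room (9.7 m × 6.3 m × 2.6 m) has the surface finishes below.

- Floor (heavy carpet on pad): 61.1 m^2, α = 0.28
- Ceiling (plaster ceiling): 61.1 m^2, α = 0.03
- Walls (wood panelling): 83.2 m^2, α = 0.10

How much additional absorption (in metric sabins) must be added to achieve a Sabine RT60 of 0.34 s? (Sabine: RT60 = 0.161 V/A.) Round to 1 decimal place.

48.0 sabins

Equivalent absorption area: A₁ = 61.1·0.28 + 61.1·0.03 + 83.2·0.10 = 27.261 m^2.
For T = 0.34 s, need A₂ = 0.161·V/T = 0.161·158.886/0.34 = 75.237 sabins.
ΔA = A₂ − A₁ = 75.237 − 27.261 = 48.0 sabins.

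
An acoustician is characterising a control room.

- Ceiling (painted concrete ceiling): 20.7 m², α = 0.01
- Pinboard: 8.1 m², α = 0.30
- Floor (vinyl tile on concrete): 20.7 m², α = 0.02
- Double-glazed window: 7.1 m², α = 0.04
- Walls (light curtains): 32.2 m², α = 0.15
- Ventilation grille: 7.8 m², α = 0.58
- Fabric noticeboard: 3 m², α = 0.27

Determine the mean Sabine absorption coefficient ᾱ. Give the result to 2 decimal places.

Total surface area S = 99.6 m².
Σ(Sᵢαᵢ) = 20.7×0.01 + 8.1×0.30 + 20.7×0.02 + 7.1×0.04 + 32.2×0.15 + 7.8×0.58 + 3×0.27 = 13.499.
ᾱ = 13.499 / 99.6 = 0.14.

0.14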